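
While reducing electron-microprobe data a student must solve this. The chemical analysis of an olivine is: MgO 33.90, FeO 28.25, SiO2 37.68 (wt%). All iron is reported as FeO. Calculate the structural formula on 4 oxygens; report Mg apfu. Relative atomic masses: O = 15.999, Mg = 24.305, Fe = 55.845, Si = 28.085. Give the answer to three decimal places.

33.90 wt% MgO ÷ 40.304 g/mol = 0.84111 mol, giving 0.84111 Mg and 0.84111 O.
28.25 wt% FeO ÷ 71.844 g/mol = 0.39321 mol, giving 0.39321 Fe and 0.39321 O.
37.68 wt% SiO2 ÷ 60.083 g/mol = 0.62713 mol, giving 0.62713 Si and 1.25426 O.
Oxygen sums to 2.48858; scaling by 4/2.48858 = 1.60734 puts the formula on 4 O.
Mg: 0.84111 × 1.60734 = 1.352 atoms per formula unit.

1.352 Mg apfu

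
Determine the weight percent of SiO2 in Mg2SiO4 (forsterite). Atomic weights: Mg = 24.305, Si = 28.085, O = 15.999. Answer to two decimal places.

M(Mg2SiO4) = 140.691 g/mol; M(SiO2) = 60.083 g/mol.
Moles SiO2 per formula unit = 1 Si ÷ 1 = 1.0000.
SiO2 fraction = (1.0000 × 60.083) / 140.691 = 60.083/140.691 = 0.4271.

42.71 wt%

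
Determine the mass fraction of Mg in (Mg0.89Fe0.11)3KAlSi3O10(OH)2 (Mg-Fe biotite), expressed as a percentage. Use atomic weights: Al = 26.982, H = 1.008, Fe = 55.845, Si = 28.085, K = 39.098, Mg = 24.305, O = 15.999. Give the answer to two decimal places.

15.17 wt%

M((Mg0.89Fe0.11)3KAlSi3O10(OH)2) = 427.662 g/mol.
Mg contributes 2.67 × 24.305 = 64.894 g per mole.
64.894/427.662 = 0.1517 → 15.17%.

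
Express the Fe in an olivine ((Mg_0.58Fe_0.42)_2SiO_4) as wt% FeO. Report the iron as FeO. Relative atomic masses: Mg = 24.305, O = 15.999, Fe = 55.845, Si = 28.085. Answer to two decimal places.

Molar mass of (Mg_0.58Fe_0.42)_2SiO_4 = 1.16*24.305 + 0.84*55.845 + 1*28.085 + 4*15.999 = 167.185 g/mol.
Each formula unit contains 0.84 Fe, equivalent to 0.84/1 = 0.8400 mol FeO.
M(FeO) = 1×55.845 + 1×15.999 = 71.844 g/mol.
Mass of FeO per formula unit = 0.8400 × 71.844 = 60.349 g.
FeO wt% = 60.349 / 167.185 × 100 = 36.10%.

36.10 wt%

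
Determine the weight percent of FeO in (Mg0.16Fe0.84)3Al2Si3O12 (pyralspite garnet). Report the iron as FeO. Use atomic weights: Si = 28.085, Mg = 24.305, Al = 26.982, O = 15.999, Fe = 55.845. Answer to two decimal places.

Molar mass of (Mg0.16Fe0.84)3Al2Si3O12 = 0.48*24.305 + 2.52*55.845 + 2*26.982 + 3*28.085 + 12*15.999 = 482.603 g/mol.
Each formula unit contains 2.52 Fe, equivalent to 2.52/1 = 2.5200 mol FeO.
M(FeO) = 1×55.845 + 1×15.999 = 71.844 g/mol.
Mass of FeO per formula unit = 2.5200 × 71.844 = 181.047 g.
FeO wt% = 181.047 / 482.603 × 100 = 37.51%.

37.51 wt%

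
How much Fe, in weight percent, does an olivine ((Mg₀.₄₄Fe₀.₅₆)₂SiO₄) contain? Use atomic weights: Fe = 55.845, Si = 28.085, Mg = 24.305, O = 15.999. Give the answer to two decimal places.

35.53 weight percent

M((Mg₀.₄₄Fe₀.₅₆)₂SiO₄) = 176.016 g/mol.
Fe contributes 1.12 × 55.845 = 62.546 g per mole.
62.546/176.016 = 0.3553 → 35.53%.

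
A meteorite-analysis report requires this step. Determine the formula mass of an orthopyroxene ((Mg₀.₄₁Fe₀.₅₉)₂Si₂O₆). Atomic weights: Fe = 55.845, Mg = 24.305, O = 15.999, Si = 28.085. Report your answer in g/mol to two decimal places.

M = 0.82(24.305) + 1.18(55.845) + 2(28.085) + 6(15.999)

237.99 g/mol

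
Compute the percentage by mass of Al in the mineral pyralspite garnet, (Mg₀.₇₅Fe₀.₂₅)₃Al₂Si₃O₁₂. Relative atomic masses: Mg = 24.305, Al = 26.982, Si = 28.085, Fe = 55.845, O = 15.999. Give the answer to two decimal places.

M((Mg₀.₇₅Fe₀.₂₅)₃Al₂Si₃O₁₂) = 426.777 g/mol.
Al contributes 2 × 26.982 = 53.964 g per mole.
53.964/426.777 = 0.1264 → 12.64%.

12.64 wt%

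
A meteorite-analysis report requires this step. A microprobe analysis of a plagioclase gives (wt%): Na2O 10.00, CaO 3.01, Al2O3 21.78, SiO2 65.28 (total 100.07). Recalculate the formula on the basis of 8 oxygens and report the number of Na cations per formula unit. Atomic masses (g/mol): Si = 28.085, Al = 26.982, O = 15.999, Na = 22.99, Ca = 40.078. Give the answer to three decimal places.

0.852 Na apfu

Na2O (M=61.979): mol = 0.16134; Na = 0.32268, O = 0.16134.
CaO (M=56.077): mol = 0.05368; Ca = 0.05368, O = 0.05368.
Al2O3 (M=101.961): mol = 0.21361; Al = 0.42722, O = 0.64083.
SiO2 (M=60.083): mol = 1.08650; Si = 1.08650, O = 2.17300.
ΣO = 3.02885; factor = 8/ΣO = 2.64127.
Na apfu = 0.32268 × 2.64127 = 0.852.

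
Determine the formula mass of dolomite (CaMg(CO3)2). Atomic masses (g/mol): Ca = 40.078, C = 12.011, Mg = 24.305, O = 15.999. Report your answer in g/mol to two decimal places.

M = 1·40.078 + 1·24.305 + 2·12.011 + 6·15.999

184.40 g/mol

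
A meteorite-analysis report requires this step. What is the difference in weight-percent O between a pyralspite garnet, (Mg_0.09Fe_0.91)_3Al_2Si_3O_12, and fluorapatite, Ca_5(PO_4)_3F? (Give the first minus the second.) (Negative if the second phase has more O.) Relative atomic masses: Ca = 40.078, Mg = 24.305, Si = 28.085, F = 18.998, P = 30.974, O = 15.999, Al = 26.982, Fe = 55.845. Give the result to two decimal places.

First mineral: 191.988 g O in 489.226 g formula = 39.24 wt% O.
Second mineral: 191.988 g O in 504.298 g formula = 38.07 wt% O.
39.24% − 38.07% gives a difference of 1.17 percentage points.

1.17 percentage points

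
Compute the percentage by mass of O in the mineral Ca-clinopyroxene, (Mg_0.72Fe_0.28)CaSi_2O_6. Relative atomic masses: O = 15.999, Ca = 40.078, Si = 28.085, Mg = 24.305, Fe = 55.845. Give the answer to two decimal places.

M((Mg_0.72Fe_0.28)CaSi_2O_6) = 225.378 g/mol.
O contributes 6 × 15.999 = 95.994 g per mole.
95.994/225.378 = 0.4259 → 42.59%.

42.59 wt%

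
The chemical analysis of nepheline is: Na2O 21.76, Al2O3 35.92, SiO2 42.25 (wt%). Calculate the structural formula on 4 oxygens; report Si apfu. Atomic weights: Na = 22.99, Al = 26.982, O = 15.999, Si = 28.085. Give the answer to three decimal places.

21.76 wt% Na2O ÷ 61.979 g/mol = 0.35109 mol, giving 0.70218 Na and 0.35109 O.
35.92 wt% Al2O3 ÷ 101.961 g/mol = 0.35229 mol, giving 0.70458 Al and 1.05687 O.
42.25 wt% SiO2 ÷ 60.083 g/mol = 0.70319 mol, giving 0.70319 Si and 1.40638 O.
Oxygen sums to 2.81434; scaling by 4/2.81434 = 1.42129 puts the formula on 4 O.
Si: 0.70319 × 1.42129 = 0.999 atoms per formula unit.

0.999 Si apfu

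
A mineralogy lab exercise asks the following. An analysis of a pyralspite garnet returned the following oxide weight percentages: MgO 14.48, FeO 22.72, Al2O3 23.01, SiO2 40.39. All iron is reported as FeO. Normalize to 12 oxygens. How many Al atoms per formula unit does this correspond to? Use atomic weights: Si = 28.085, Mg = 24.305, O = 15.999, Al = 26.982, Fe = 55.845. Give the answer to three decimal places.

2.008 Al apfu

MgO (M=40.304): mol = 0.35927; Mg = 0.35927, O = 0.35927.
FeO (M=71.844): mol = 0.31624; Fe = 0.31624, O = 0.31624.
Al2O3 (M=101.961): mol = 0.22567; Al = 0.45134, O = 0.67701.
SiO2 (M=60.083): mol = 0.67224; Si = 0.67224, O = 1.34448.
ΣO = 2.69700; factor = 12/ΣO = 4.44939.
Al apfu = 0.45134 × 4.44939 = 2.008.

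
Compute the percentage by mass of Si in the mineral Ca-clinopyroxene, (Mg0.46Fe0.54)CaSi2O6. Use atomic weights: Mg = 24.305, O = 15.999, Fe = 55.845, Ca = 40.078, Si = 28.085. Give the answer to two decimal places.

24.05 wt%

Formula mass = 0.46*24.305 + 0.54*55.845 + 1*40.078 + 2*28.085 + 6*15.999 = 233.579 g/mol, of which 56.170 g is Si.
So Si makes up 56.170/233.579 = 0.2405 of the mass, i.e. 24.05%.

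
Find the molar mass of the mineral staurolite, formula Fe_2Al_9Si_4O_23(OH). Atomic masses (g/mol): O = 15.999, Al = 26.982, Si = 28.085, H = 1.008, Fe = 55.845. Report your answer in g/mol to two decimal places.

M = 2*55.845 + 9*26.982 + 4*28.085 + 24*15.999 + 1*1.008

851.85 g/mol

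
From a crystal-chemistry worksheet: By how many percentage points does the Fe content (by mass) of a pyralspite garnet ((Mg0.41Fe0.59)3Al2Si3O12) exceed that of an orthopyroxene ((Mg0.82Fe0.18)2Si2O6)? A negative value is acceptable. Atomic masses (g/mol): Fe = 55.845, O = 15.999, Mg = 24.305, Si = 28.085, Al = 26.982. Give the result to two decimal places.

12.06 percentage points

Fe in (Mg0.41Fe0.59)3Al2Si3O12: molar mass 458.948 g/mol; 1.77×55.845 = 98.846 g → 21.54 wt%.
Fe in (Mg0.82Fe0.18)2Si2O6: molar mass 212.128 g/mol; 0.36×55.845 = 20.104 g → 9.48 wt%.
Difference = 21.54 − 9.48 = 12.06 percentage points.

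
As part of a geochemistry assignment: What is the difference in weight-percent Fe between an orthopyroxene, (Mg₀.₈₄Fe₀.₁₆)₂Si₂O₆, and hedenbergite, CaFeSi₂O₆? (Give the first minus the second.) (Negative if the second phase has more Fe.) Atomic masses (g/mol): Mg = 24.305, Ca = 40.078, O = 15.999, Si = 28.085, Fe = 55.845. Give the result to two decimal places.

-14.04 percentage points

Fe in (Mg₀.₈₄Fe₀.₁₆)₂Si₂O₆: molar mass 210.867 g/mol; 0.32×55.845 = 17.870 g → 8.47 wt%.
Fe in CaFeSi₂O₆: molar mass 248.087 g/mol; 1×55.845 = 55.845 g → 22.51 wt%.
Difference = 8.47 − 22.51 = -14.04 percentage points.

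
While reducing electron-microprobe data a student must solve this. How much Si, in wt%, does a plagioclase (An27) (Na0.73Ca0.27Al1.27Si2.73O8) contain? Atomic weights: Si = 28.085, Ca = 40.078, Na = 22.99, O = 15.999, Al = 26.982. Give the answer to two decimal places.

Molar mass of Na0.73Ca0.27Al1.27Si2.73O8: 0.73·22.99 + 0.27·40.078 + 1.27·26.982 + 2.73·28.085 + 8·15.999 = 266.535 g/mol.
Mass of Si per formula unit: 2.73 × 28.085 = 76.672 g.
Weight fraction Si = 76.672 / 266.535 = 0.2877.

28.77 wt%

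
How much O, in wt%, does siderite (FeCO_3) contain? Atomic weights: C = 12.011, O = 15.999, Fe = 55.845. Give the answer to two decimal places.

Formula mass = 1*55.845 + 1*12.011 + 3*15.999 = 115.853 g/mol, of which 47.997 g is O.
So O makes up 47.997/115.853 = 0.4143 of the mass, i.e. 41.43%.

41.43 wt%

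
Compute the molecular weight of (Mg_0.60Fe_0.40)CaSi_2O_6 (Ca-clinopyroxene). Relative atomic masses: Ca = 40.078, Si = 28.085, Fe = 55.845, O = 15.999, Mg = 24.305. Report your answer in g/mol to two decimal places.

229.16 g/mol

Mg: 0.60 × 24.305 = 14.5830
Fe: 0.40 × 55.845 = 22.3380
Ca: 1 × 40.078 = 40.0780
Si: 2 × 28.085 = 56.1700
O: 6 × 15.999 = 95.9940
Summing the contributions gives the formula mass.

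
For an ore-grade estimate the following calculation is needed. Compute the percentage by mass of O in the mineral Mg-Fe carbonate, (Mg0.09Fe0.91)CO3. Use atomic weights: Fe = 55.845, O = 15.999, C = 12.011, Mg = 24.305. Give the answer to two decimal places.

42.47 weight percent

Formula mass = 0.09×24.305 + 0.91×55.845 + 1×12.011 + 3×15.999 = 113.014 g/mol, of which 47.997 g is O.
So O makes up 47.997/113.014 = 0.4247 of the mass, i.e. 42.47%.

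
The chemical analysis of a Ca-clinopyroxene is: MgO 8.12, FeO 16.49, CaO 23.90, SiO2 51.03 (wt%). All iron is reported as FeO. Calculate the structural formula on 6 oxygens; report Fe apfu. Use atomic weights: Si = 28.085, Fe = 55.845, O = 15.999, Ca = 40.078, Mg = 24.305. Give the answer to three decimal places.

0.539 Fe apfu

MgO (M=40.304): mol = 0.20147; Mg = 0.20147, O = 0.20147.
FeO (M=71.844): mol = 0.22953; Fe = 0.22953, O = 0.22953.
CaO (M=56.077): mol = 0.42620; Ca = 0.42620, O = 0.42620.
SiO2 (M=60.083): mol = 0.84933; Si = 0.84933, O = 1.69866.
ΣO = 2.55586; factor = 6/ΣO = 2.34755.
Fe apfu = 0.22953 × 2.34755 = 0.539.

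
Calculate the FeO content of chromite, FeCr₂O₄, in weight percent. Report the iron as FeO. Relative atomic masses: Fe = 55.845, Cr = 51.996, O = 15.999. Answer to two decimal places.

M(FeCr₂O₄) = 223.833 g/mol; M(FeO) = 71.844 g/mol.
Moles FeO per formula unit = 1 Fe ÷ 1 = 1.0000.
FeO fraction = (1.0000 × 71.844) / 223.833 = 71.844/223.833 = 0.3210.

32.10 wt%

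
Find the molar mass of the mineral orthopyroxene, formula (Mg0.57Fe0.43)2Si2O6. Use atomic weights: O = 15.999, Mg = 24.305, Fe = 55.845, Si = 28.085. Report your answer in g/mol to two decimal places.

227.90 g/mol

Mg: 1.14 × 24.305 = 27.7077
Fe: 0.86 × 55.845 = 48.0267
Si: 2 × 28.085 = 56.1700
O: 6 × 15.999 = 95.9940
Summing the contributions gives the formula mass.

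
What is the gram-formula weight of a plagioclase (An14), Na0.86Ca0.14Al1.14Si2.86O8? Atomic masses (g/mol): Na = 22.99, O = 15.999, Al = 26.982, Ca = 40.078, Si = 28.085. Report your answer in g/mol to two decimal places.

Na: 0.86 × 22.99 = 19.7714
Ca: 0.14 × 40.078 = 5.6109
Al: 1.14 × 26.982 = 30.7595
Si: 2.86 × 28.085 = 80.3231
O: 8 × 15.999 = 127.9920
Summing the contributions gives the formula mass.

264.46 g/mol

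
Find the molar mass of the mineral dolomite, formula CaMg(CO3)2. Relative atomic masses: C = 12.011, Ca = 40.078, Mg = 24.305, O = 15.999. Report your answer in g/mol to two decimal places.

184.40 g/mol

M = 1·40.078 + 1·24.305 + 2·12.011 + 6·15.999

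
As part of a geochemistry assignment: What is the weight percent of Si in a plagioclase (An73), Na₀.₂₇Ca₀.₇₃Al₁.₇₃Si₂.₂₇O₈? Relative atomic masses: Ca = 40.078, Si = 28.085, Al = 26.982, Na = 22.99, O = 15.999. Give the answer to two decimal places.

Molar mass of Na₀.₂₇Ca₀.₇₃Al₁.₇₃Si₂.₂₇O₈: 0.27*22.99 + 0.73*40.078 + 1.73*26.982 + 2.27*28.085 + 8*15.999 = 273.888 g/mol.
Mass of Si per formula unit: 2.27 × 28.085 = 63.753 g.
Weight fraction Si = 63.753 / 273.888 = 0.2328.

23.28 mass %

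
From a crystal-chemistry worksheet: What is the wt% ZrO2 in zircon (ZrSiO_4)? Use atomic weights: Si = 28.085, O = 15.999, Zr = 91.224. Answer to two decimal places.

67.22 wt%

M(ZrSiO_4) = 183.305 g/mol; M(ZrO2) = 123.222 g/mol.
Moles ZrO2 per formula unit = 1 Zr ÷ 1 = 1.0000.
ZrO2 fraction = (1.0000 × 123.222) / 183.305 = 123.222/183.305 = 0.6722.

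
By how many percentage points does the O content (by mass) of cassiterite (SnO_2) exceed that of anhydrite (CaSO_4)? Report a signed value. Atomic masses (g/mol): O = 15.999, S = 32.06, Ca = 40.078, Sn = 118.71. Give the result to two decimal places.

-25.78 percentage points

O in SnO_2: molar mass 150.708 g/mol; 2×15.999 = 31.998 g → 21.23 wt%.
O in CaSO_4: molar mass 136.134 g/mol; 4×15.999 = 63.996 g → 47.01 wt%.
Difference = 21.23 − 47.01 = -25.78 percentage points.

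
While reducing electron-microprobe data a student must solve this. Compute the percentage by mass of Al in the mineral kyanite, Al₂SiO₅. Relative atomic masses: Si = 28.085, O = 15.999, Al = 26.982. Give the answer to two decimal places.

33.30 wt%

Molar mass of Al₂SiO₅: 2×26.982 + 1×28.085 + 5×15.999 = 162.044 g/mol.
Mass of Al per formula unit: 2 × 26.982 = 53.964 g.
Weight fraction Al = 53.964 / 162.044 = 0.3330.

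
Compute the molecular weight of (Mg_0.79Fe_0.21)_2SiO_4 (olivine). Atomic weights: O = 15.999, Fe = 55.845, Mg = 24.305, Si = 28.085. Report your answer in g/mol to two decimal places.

Mg: 1.58 × 24.305 = 38.4019
Fe: 0.42 × 55.845 = 23.4549
Si: 1 × 28.085 = 28.0850
O: 4 × 15.999 = 63.9960
Summing the contributions gives the formula mass.

153.94 g/mol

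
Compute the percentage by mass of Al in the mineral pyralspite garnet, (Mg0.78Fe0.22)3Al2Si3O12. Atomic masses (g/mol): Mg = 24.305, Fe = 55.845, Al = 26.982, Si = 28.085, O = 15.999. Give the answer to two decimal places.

M((Mg0.78Fe0.22)3Al2Si3O12) = 423.938 g/mol.
Al contributes 2 × 26.982 = 53.964 g per mole.
53.964/423.938 = 0.1273 → 12.73%.

12.73 wt%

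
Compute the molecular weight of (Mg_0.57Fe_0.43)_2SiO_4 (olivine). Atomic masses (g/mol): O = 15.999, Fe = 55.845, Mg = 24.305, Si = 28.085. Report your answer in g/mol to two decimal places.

167.82 g/mol

The formula mass is the sum 1.14*24.305 + 0.86*55.845 + 1*28.085 + 4*15.999.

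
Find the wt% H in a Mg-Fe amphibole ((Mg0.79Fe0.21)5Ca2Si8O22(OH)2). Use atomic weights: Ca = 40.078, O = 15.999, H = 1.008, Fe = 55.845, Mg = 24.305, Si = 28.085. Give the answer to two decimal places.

0.24 mass %

M((Mg0.79Fe0.21)5Ca2Si8O22(OH)2) = 845.470 g/mol.
H contributes 2 × 1.008 = 2.016 g per mole.
2.016/845.470 = 0.0024 → 0.24%.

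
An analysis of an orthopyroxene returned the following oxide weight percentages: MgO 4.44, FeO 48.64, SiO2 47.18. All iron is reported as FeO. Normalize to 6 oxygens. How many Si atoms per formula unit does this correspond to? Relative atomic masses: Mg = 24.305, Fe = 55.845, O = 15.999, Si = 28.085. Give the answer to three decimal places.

4.44 wt% MgO ÷ 40.304 g/mol = 0.11016 mol, giving 0.11016 Mg and 0.11016 O.
48.64 wt% FeO ÷ 71.844 g/mol = 0.67702 mol, giving 0.67702 Fe and 0.67702 O.
47.18 wt% SiO2 ÷ 60.083 g/mol = 0.78525 mol, giving 0.78525 Si and 1.57050 O.
Oxygen sums to 2.35768; scaling by 6/2.35768 = 2.54487 puts the formula on 6 O.
Si: 0.78525 × 2.54487 = 1.998 atoms per formula unit.

1.998 Si apfu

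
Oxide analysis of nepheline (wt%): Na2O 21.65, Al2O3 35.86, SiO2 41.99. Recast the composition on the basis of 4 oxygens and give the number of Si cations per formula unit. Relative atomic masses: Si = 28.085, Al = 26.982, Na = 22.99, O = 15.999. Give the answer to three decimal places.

0.998 Si apfu

Na2O: 21.65/61.979 = 0.34931 mol → 0.69862 mol Na, 0.34931 mol O.
Al2O3: 35.86/101.961 = 0.35170 mol → 0.70340 mol Al, 1.05510 mol O.
SiO2: 41.99/60.083 = 0.69887 mol → 0.69887 mol Si, 1.39774 mol O.
Total oxygen = 2.80215 mol. Normalization factor = 4/2.80215 = 1.42748.
Si per 4 O = 0.69887 × 1.42748 = 0.998.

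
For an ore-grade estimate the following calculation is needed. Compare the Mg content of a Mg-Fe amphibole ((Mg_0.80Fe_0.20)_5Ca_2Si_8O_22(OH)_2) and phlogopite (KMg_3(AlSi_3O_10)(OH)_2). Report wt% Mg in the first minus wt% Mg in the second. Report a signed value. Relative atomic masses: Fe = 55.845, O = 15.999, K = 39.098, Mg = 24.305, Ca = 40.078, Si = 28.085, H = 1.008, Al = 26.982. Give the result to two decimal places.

-5.95 percentage points

Mg in (Mg_0.80Fe_0.20)_5Ca_2Si_8O_22(OH)_2: molar mass 843.893 g/mol; 4×24.305 = 97.220 g → 11.52 wt%.
Mg in KMg_3(AlSi_3O_10)(OH)_2: molar mass 417.254 g/mol; 3×24.305 = 72.915 g → 17.47 wt%.
Difference = 11.52 − 17.47 = -5.95 percentage points.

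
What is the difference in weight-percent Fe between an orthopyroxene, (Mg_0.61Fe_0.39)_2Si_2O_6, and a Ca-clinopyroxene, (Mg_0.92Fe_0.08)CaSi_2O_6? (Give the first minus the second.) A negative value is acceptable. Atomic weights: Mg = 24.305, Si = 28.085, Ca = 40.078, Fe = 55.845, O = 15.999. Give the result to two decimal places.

M((Mg_0.61Fe_0.39)_2Si_2O_6) = 225.375 g/mol, so wt% Fe = 43.559/225.375 × 100 = 19.33%.
M((Mg_0.92Fe_0.08)CaSi_2O_6) = 219.070 g/mol, so wt% Fe = 4.468/219.070 × 100 = 2.04%.
19.33 − 2.04 = 17.29 pp.

17.29 percentage points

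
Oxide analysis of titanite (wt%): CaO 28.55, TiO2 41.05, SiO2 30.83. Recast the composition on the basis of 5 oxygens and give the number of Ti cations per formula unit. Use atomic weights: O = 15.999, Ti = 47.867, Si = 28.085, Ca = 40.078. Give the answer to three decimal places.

1.003 Ti apfu

CaO (M=56.077): mol = 0.50912; Ca = 0.50912, O = 0.50912.
TiO2 (M=79.865): mol = 0.51399; Ti = 0.51399, O = 1.02798.
SiO2 (M=60.083): mol = 0.51312; Si = 0.51312, O = 1.02624.
ΣO = 2.56334; factor = 5/ΣO = 1.95058.
Ti apfu = 0.51399 × 1.95058 = 1.003.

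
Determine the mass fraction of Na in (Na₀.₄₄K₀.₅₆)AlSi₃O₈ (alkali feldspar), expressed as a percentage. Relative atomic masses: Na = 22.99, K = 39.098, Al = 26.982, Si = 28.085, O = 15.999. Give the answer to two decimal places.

Formula mass = 0.44×22.99 + 0.56×39.098 + 1×26.982 + 3×28.085 + 8×15.999 = 271.239 g/mol, of which 10.116 g is Na.
So Na makes up 10.116/271.239 = 0.0373 of the mass, i.e. 3.73%.

3.73 wt%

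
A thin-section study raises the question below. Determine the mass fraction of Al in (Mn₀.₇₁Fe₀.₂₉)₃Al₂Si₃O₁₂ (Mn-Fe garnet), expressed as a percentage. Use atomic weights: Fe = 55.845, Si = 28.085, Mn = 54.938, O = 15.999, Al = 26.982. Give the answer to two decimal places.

10.88 weight percent

Molar mass of (Mn₀.₇₁Fe₀.₂₉)₃Al₂Si₃O₁₂: 2.13*54.938 + 0.87*55.845 + 2*26.982 + 3*28.085 + 12*15.999 = 495.810 g/mol.
Mass of Al per formula unit: 2 × 26.982 = 53.964 g.
Weight fraction Al = 53.964 / 495.810 = 0.1088.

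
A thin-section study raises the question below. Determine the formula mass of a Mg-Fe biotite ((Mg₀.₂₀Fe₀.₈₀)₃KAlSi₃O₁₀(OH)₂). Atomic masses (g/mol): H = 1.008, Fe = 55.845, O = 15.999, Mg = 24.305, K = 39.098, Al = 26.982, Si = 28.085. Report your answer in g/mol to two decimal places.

492.95 g/mol

M = 0.60·24.305 + 2.40·55.845 + 1·39.098 + 1·26.982 + 3·28.085 + 12·15.999 + 2·1.008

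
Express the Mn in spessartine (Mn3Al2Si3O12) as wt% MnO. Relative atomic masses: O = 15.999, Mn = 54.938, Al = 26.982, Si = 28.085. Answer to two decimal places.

42.99 wt%

Molar mass of Mn3Al2Si3O12 = 3×54.938 + 2×26.982 + 3×28.085 + 12×15.999 = 495.021 g/mol.
Each formula unit contains 3 Mn, equivalent to 3/1 = 3.0000 mol MnO.
M(MnO) = 1×54.938 + 1×15.999 = 70.937 g/mol.
Mass of MnO per formula unit = 3.0000 × 70.937 = 212.811 g.
MnO wt% = 212.811 / 495.021 × 100 = 42.99%.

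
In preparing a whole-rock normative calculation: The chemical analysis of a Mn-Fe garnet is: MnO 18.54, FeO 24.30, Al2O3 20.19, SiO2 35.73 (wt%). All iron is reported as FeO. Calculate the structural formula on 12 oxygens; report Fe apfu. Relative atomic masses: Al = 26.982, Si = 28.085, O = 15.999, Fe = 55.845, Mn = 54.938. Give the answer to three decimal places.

1.703 Fe apfu

MnO: 18.54/70.937 = 0.26136 mol → 0.26136 mol Mn, 0.26136 mol O.
FeO: 24.30/71.844 = 0.33823 mol → 0.33823 mol Fe, 0.33823 mol O.
Al2O3: 20.19/101.961 = 0.19802 mol → 0.39604 mol Al, 0.59406 mol O.
SiO2: 35.73/60.083 = 0.59468 mol → 0.59468 mol Si, 1.18936 mol O.
Total oxygen = 2.38301 mol. Normalization factor = 12/2.38301 = 5.03565.
Fe per 12 O = 0.33823 × 5.03565 = 1.703.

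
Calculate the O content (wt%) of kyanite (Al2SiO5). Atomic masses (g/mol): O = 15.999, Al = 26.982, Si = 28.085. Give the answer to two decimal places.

49.37 wt%

Formula mass = 2×26.982 + 1×28.085 + 5×15.999 = 162.044 g/mol, of which 79.995 g is O.
So O makes up 79.995/162.044 = 0.4937 of the mass, i.e. 49.37%.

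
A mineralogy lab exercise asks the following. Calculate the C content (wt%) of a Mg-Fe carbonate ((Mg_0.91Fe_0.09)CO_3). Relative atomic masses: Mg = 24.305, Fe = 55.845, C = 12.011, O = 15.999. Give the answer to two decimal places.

13.78 wt%

Molar mass of (Mg_0.91Fe_0.09)CO_3: 0.91·24.305 + 0.09·55.845 + 1·12.011 + 3·15.999 = 87.152 g/mol.
Mass of C per formula unit: 1 × 12.011 = 12.011 g.
Weight fraction C = 12.011 / 87.152 = 0.1378.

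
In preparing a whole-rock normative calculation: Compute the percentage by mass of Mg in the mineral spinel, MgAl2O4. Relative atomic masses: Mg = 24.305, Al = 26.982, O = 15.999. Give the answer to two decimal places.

Formula mass = 1×24.305 + 2×26.982 + 4×15.999 = 142.265 g/mol, of which 24.305 g is Mg.
So Mg makes up 24.305/142.265 = 0.1708 of the mass, i.e. 17.08%.

17.08 mass %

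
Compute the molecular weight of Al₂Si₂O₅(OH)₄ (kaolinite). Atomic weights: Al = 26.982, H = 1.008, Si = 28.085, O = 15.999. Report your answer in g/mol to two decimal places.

258.16 g/mol

Al: 2 × 26.982 = 53.9640
Si: 2 × 28.085 = 56.1700
O: 9 × 15.999 = 143.9910
H: 4 × 1.008 = 4.0320
Summing the contributions gives the formula mass.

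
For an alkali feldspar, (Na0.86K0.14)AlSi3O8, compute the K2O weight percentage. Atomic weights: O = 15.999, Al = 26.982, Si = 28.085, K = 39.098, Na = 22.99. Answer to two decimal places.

2.49 wt%

Formula mass = 264.474 g/mol.
0.14 K → 0.0700 mol K2O per formula unit; M(K2O) = 94.195, so K2O mass = 6.594 g.
6.594/264.474 × 100 = 2.49 wt%.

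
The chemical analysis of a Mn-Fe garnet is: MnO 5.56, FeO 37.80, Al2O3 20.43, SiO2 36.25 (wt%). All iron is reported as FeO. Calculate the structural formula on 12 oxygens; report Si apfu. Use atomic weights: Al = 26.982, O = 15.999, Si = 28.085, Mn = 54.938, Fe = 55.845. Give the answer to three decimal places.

3.001 Si apfu

5.56 wt% MnO ÷ 70.937 g/mol = 0.07838 mol, giving 0.07838 Mn and 0.07838 O.
37.80 wt% FeO ÷ 71.844 g/mol = 0.52614 mol, giving 0.52614 Fe and 0.52614 O.
20.43 wt% Al2O3 ÷ 101.961 g/mol = 0.20037 mol, giving 0.40074 Al and 0.60111 O.
36.25 wt% SiO2 ÷ 60.083 g/mol = 0.60333 mol, giving 0.60333 Si and 1.20666 O.
Oxygen sums to 2.41229; scaling by 12/2.41229 = 4.97453 puts the formula on 12 O.
Si: 0.60333 × 4.97453 = 3.001 atoms per formula unit.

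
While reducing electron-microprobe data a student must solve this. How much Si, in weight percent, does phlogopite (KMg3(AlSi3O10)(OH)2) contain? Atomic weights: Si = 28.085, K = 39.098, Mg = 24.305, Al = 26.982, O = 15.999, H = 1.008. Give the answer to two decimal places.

20.19 weight percent

Molar mass of KMg3(AlSi3O10)(OH)2: 1×39.098 + 3×24.305 + 1×26.982 + 3×28.085 + 12×15.999 + 2×1.008 = 417.254 g/mol.
Mass of Si per formula unit: 3 × 28.085 = 84.255 g.
Weight fraction Si = 84.255 / 417.254 = 0.2019.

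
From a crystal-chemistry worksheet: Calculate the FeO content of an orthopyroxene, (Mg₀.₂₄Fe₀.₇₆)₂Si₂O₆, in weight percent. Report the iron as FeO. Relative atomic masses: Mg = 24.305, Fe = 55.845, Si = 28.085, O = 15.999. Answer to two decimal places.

Molar mass of (Mg₀.₂₄Fe₀.₇₆)₂Si₂O₆ = 0.48*24.305 + 1.52*55.845 + 2*28.085 + 6*15.999 = 248.715 g/mol.
Each formula unit contains 1.52 Fe, equivalent to 1.52/1 = 1.5200 mol FeO.
M(FeO) = 1×55.845 + 1×15.999 = 71.844 g/mol.
Mass of FeO per formula unit = 1.5200 × 71.844 = 109.203 g.
FeO wt% = 109.203 / 248.715 × 100 = 43.91%.

43.91 wt%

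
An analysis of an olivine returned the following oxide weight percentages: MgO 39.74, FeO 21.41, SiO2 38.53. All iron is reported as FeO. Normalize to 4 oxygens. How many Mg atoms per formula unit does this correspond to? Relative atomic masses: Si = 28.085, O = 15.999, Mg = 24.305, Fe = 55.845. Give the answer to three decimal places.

1.537 Mg apfu

39.74 wt% MgO ÷ 40.304 g/mol = 0.98601 mol, giving 0.98601 Mg and 0.98601 O.
21.41 wt% FeO ÷ 71.844 g/mol = 0.29801 mol, giving 0.29801 Fe and 0.29801 O.
38.53 wt% SiO2 ÷ 60.083 g/mol = 0.64128 mol, giving 0.64128 Si and 1.28256 O.
Oxygen sums to 2.56658; scaling by 4/2.56658 = 1.55849 puts the formula on 4 O.
Mg: 0.98601 × 1.55849 = 1.537 atoms per formula unit.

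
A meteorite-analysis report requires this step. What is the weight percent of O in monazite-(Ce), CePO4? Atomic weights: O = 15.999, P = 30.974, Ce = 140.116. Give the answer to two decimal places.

Formula mass = 1×140.116 + 1×30.974 + 4×15.999 = 235.086 g/mol, of which 63.996 g is O.
So O makes up 63.996/235.086 = 0.2722 of the mass, i.e. 27.22%.

27.22 wt%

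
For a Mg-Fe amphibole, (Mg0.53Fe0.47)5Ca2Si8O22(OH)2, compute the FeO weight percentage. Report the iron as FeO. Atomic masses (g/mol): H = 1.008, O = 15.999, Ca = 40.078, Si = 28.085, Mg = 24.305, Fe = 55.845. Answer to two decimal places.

Molar mass of (Mg0.53Fe0.47)5Ca2Si8O22(OH)2 = 2.65*24.305 + 2.35*55.845 + 2*40.078 + 8*28.085 + 24*15.999 + 2*1.008 = 886.472 g/mol.
Each formula unit contains 2.35 Fe, equivalent to 2.35/1 = 2.3500 mol FeO.
M(FeO) = 1×55.845 + 1×15.999 = 71.844 g/mol.
Mass of FeO per formula unit = 2.3500 × 71.844 = 168.833 g.
FeO wt% = 168.833 / 886.472 × 100 = 19.05%.

19.05 wt%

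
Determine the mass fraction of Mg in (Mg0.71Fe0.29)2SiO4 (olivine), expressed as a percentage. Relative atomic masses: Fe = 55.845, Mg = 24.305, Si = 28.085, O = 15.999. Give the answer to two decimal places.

21.71 mass %

M((Mg0.71Fe0.29)2SiO4) = 158.984 g/mol.
Mg contributes 1.42 × 24.305 = 34.513 g per mole.
34.513/158.984 = 0.2171 → 21.71%.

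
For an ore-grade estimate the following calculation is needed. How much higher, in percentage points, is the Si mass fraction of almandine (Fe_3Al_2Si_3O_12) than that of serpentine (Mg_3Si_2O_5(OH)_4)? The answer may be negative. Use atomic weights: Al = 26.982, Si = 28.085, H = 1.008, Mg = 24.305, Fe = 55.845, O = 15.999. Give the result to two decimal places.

First mineral: 84.255 g Si in 497.742 g formula = 16.93 wt% Si.
Second mineral: 56.170 g Si in 277.108 g formula = 20.27 wt% Si.
16.93% − 20.27% gives a difference of -3.34 percentage points.

-3.34 percentage points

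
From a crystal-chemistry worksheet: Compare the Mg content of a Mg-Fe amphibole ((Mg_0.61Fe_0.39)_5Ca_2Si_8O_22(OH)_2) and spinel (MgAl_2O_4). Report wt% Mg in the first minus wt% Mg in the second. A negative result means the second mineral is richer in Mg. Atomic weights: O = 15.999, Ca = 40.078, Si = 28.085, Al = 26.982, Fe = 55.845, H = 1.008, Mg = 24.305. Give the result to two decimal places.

-8.60 percentage points

M((Mg_0.61Fe_0.39)_5Ca_2Si_8O_22(OH)_2) = 873.856 g/mol, so wt% Mg = 74.130/873.856 × 100 = 8.48%.
M(MgAl_2O_4) = 142.265 g/mol, so wt% Mg = 24.305/142.265 × 100 = 17.08%.
8.48 − 17.08 = -8.60 pp.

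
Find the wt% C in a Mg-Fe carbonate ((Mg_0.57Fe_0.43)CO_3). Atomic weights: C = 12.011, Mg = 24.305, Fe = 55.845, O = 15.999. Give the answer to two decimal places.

12.27 wt%

M((Mg_0.57Fe_0.43)CO_3) = 97.875 g/mol.
C contributes 1 × 12.011 = 12.011 g per mole.
12.011/97.875 = 0.1227 → 12.27%.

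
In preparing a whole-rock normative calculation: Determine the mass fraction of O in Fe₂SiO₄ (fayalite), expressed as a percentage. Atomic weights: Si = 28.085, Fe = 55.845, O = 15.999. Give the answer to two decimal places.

31.41 wt%

M(Fe₂SiO₄) = 203.771 g/mol.
O contributes 4 × 15.999 = 63.996 g per mole.
63.996/203.771 = 0.3141 → 31.41%.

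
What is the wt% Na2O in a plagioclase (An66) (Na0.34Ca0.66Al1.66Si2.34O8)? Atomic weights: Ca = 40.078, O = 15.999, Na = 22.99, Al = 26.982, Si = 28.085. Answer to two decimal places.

Formula mass = 272.769 g/mol.
0.34 Na → 0.1700 mol Na2O per formula unit; M(Na2O) = 61.979, so Na2O mass = 10.536 g.
10.536/272.769 × 100 = 3.86 wt%.

3.86 wt%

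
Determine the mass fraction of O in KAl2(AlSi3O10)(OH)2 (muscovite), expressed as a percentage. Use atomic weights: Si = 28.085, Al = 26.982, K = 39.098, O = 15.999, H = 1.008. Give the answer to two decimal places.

48.20 wt%

Formula mass = 1*39.098 + 3*26.982 + 3*28.085 + 12*15.999 + 2*1.008 = 398.303 g/mol, of which 191.988 g is O.
So O makes up 191.988/398.303 = 0.4820 of the mass, i.e. 48.20%.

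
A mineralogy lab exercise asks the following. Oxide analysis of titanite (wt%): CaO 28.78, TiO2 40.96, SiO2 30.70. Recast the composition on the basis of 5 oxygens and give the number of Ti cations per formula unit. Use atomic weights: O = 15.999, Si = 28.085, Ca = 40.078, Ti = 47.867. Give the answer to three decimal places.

1.001 Ti apfu

CaO (M=56.077): mol = 0.51322; Ca = 0.51322, O = 0.51322.
TiO2 (M=79.865): mol = 0.51287; Ti = 0.51287, O = 1.02574.
SiO2 (M=60.083): mol = 0.51096; Si = 0.51096, O = 1.02192.
ΣO = 2.56088; factor = 5/ΣO = 1.95245.
Ti apfu = 0.51287 × 1.95245 = 1.001.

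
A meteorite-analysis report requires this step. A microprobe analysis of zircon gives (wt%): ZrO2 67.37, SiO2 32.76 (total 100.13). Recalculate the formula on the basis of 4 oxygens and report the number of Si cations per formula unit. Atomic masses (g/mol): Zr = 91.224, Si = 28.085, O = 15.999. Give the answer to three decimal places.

ZrO2 (M=123.222): mol = 0.54674; Zr = 0.54674, O = 1.09348.
SiO2 (M=60.083): mol = 0.54525; Si = 0.54525, O = 1.09050.
ΣO = 2.18398; factor = 4/ΣO = 1.83152.
Si apfu = 0.54525 × 1.83152 = 0.999.

0.999 Si apfu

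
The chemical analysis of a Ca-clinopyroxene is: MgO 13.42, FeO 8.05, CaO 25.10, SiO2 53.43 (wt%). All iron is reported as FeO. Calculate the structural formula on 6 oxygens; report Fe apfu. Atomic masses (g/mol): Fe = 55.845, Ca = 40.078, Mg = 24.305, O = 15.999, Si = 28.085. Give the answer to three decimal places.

MgO (M=40.304): mol = 0.33297; Mg = 0.33297, O = 0.33297.
FeO (M=71.844): mol = 0.11205; Fe = 0.11205, O = 0.11205.
CaO (M=56.077): mol = 0.44760; Ca = 0.44760, O = 0.44760.
SiO2 (M=60.083): mol = 0.88927; Si = 0.88927, O = 1.77854.
ΣO = 2.67116; factor = 6/ΣO = 2.24622.
Fe apfu = 0.11205 × 2.24622 = 0.252.

0.252 Fe apfu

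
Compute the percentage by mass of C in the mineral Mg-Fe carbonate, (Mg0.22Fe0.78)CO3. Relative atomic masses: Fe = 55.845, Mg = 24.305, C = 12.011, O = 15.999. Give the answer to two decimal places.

Formula mass = 0.22*24.305 + 0.78*55.845 + 1*12.011 + 3*15.999 = 108.914 g/mol, of which 12.011 g is C.
So C makes up 12.011/108.914 = 0.1103 of the mass, i.e. 11.03%.

11.03 weight percent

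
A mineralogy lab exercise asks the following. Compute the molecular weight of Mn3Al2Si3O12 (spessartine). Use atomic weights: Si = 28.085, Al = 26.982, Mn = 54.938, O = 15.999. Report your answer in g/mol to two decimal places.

Mn: 3 × 54.938 = 164.8140
Al: 2 × 26.982 = 53.9640
Si: 3 × 28.085 = 84.2550
O: 12 × 15.999 = 191.9880
Summing the contributions gives the formula mass.

495.02 g/mol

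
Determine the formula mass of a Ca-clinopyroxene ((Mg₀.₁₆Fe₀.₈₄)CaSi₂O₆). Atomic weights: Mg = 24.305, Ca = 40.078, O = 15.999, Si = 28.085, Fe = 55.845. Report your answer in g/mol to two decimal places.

243.04 g/mol

Mg: 0.16 × 24.305 = 3.8888
Fe: 0.84 × 55.845 = 46.9098
Ca: 1 × 40.078 = 40.0780
Si: 2 × 28.085 = 56.1700
O: 6 × 15.999 = 95.9940
Summing the contributions gives the formula mass.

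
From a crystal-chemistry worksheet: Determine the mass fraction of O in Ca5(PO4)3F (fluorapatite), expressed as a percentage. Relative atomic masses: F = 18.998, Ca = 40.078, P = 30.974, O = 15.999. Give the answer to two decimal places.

38.07 mass %

M(Ca5(PO4)3F) = 504.298 g/mol.
O contributes 12 × 15.999 = 191.988 g per mole.
191.988/504.298 = 0.3807 → 38.07%.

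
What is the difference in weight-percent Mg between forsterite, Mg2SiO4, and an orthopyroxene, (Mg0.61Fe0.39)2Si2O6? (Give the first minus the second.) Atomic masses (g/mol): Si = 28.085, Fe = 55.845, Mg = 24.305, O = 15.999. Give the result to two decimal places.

21.39 percentage points

M(Mg2SiO4) = 140.691 g/mol, so wt% Mg = 48.610/140.691 × 100 = 34.55%.
M((Mg0.61Fe0.39)2Si2O6) = 225.375 g/mol, so wt% Mg = 29.652/225.375 × 100 = 13.16%.
34.55 − 13.16 = 21.39 pp.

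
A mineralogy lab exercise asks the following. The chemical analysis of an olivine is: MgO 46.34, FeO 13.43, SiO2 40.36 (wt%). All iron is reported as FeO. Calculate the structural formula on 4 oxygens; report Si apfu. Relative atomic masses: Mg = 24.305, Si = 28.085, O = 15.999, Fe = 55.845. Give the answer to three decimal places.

MgO (M=40.304): mol = 1.14976; Mg = 1.14976, O = 1.14976.
FeO (M=71.844): mol = 0.18693; Fe = 0.18693, O = 0.18693.
SiO2 (M=60.083): mol = 0.67174; Si = 0.67174, O = 1.34348.
ΣO = 2.68017; factor = 4/ΣO = 1.49244.
Si apfu = 0.67174 × 1.49244 = 1.003.

1.003 Si apfu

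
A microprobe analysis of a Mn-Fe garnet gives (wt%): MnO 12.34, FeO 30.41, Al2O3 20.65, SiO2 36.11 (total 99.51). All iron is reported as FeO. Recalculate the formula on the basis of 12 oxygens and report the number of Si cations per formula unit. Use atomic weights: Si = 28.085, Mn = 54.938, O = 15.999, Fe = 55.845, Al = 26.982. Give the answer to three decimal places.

2.996 Si apfu

MnO (M=70.937): mol = 0.17396; Mn = 0.17396, O = 0.17396.
FeO (M=71.844): mol = 0.42328; Fe = 0.42328, O = 0.42328.
Al2O3 (M=101.961): mol = 0.20253; Al = 0.40506, O = 0.60759.
SiO2 (M=60.083): mol = 0.60100; Si = 0.60100, O = 1.20200.
ΣO = 2.40683; factor = 12/ΣO = 4.98581.
Si apfu = 0.60100 × 4.98581 = 2.996.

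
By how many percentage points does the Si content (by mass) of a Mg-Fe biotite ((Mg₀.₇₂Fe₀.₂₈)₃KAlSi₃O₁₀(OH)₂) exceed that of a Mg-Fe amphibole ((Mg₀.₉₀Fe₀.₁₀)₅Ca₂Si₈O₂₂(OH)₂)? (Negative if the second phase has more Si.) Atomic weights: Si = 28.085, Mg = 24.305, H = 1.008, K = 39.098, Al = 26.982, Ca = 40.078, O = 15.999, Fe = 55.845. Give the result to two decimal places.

-8.14 percentage points

M((Mg₀.₇₂Fe₀.₂₈)₃KAlSi₃O₁₀(OH)₂) = 443.748 g/mol, so wt% Si = 84.255/443.748 × 100 = 18.99%.
M((Mg₀.₉₀Fe₀.₁₀)₅Ca₂Si₈O₂₂(OH)₂) = 828.123 g/mol, so wt% Si = 224.680/828.123 × 100 = 27.13%.
18.99 − 27.13 = -8.14 pp.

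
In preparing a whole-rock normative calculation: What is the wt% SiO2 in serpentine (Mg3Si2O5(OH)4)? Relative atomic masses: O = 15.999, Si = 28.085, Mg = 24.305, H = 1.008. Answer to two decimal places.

43.36 wt%

Molar mass of Mg3Si2O5(OH)4 = 3·24.305 + 2·28.085 + 9·15.999 + 4·1.008 = 277.108 g/mol.
Each formula unit contains 2 Si, equivalent to 2/1 = 2.0000 mol SiO2.
M(SiO2) = 1×28.085 + 2×15.999 = 60.083 g/mol.
Mass of SiO2 per formula unit = 2.0000 × 60.083 = 120.166 g.
SiO2 wt% = 120.166 / 277.108 × 100 = 43.36%.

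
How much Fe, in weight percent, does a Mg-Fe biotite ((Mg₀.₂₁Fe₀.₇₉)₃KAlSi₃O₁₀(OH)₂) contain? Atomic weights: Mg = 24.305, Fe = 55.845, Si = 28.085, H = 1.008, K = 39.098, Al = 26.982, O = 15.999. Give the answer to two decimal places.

26.90 weight percent

M((Mg₀.₂₁Fe₀.₇₉)₃KAlSi₃O₁₀(OH)₂) = 492.004 g/mol.
Fe contributes 2.37 × 55.845 = 132.353 g per mole.
132.353/492.004 = 0.2690 → 26.90%.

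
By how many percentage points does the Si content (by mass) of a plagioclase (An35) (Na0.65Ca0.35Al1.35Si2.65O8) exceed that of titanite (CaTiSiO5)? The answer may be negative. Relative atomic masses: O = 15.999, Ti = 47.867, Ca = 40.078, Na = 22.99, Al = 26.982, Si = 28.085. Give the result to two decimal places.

Si in Na0.65Ca0.35Al1.35Si2.65O8: molar mass 267.814 g/mol; 2.65×28.085 = 74.425 g → 27.79 wt%.
Si in CaTiSiO5: molar mass 196.025 g/mol; 1×28.085 = 28.085 g → 14.33 wt%.
Difference = 27.79 − 14.33 = 13.46 percentage points.

13.46 percentage points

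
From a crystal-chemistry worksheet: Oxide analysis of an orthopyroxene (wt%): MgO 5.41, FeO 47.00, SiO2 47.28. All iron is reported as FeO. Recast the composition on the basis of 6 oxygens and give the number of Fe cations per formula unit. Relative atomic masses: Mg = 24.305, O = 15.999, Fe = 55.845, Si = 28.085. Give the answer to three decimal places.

1.662 Fe apfu

MgO (M=40.304): mol = 0.13423; Mg = 0.13423, O = 0.13423.
FeO (M=71.844): mol = 0.65420; Fe = 0.65420, O = 0.65420.
SiO2 (M=60.083): mol = 0.78691; Si = 0.78691, O = 1.57382.
ΣO = 2.36225; factor = 6/ΣO = 2.53995.
Fe apfu = 0.65420 × 2.53995 = 1.662.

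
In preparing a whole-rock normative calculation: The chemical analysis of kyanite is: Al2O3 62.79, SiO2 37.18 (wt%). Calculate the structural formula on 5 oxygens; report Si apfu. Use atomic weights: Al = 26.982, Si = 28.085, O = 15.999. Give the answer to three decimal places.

Al2O3: 62.79/101.961 = 0.61582 mol → 1.23164 mol Al, 1.84746 mol O.
SiO2: 37.18/60.083 = 0.61881 mol → 0.61881 mol Si, 1.23762 mol O.
Total oxygen = 3.08508 mol. Normalization factor = 5/3.08508 = 1.62070.
Si per 5 O = 0.61881 × 1.62070 = 1.003.

1.003 Si apfu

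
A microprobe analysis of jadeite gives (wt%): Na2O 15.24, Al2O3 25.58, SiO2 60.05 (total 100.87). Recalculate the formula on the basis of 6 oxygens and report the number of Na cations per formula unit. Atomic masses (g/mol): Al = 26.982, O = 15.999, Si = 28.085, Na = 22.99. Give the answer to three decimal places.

Na2O (M=61.979): mol = 0.24589; Na = 0.49178, O = 0.24589.
Al2O3 (M=101.961): mol = 0.25088; Al = 0.50176, O = 0.75264.
SiO2 (M=60.083): mol = 0.99945; Si = 0.99945, O = 1.99890.
ΣO = 2.99743; factor = 6/ΣO = 2.00171.
Na apfu = 0.49178 × 2.00171 = 0.984.

0.984 Na apfu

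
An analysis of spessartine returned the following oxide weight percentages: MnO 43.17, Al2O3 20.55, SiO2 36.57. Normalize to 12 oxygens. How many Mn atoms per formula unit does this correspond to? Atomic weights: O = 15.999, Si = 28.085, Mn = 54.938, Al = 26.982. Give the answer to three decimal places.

MnO (M=70.937): mol = 0.60857; Mn = 0.60857, O = 0.60857.
Al2O3 (M=101.961): mol = 0.20155; Al = 0.40310, O = 0.60465.
SiO2 (M=60.083): mol = 0.60866; Si = 0.60866, O = 1.21732.
ΣO = 2.43054; factor = 12/ΣO = 4.93717.
Mn apfu = 0.60857 × 4.93717 = 3.005.

3.005 Mn apfu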